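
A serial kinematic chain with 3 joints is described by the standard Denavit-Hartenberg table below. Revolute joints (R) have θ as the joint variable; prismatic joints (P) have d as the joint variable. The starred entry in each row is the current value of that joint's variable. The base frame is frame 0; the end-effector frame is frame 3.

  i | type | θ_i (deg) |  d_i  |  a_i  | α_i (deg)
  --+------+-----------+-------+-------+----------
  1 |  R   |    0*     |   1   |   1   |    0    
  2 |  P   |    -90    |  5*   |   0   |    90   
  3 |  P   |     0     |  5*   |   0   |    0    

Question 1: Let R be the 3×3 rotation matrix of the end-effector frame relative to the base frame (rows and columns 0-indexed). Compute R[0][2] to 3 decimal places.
End-effector z-axis (col 2 of R) = (-1.0000,-0.0000,0.0000)
R[0][2] = -1.0000

-1.000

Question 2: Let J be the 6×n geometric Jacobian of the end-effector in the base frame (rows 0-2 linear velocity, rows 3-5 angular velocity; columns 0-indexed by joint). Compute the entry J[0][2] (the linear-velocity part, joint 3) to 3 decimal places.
prismatic axis z_2 = (-1.0000,-0.0000,0.0000)
J_v[:, 2] = z_2; J_ω[:, 2] = (0,0,0)
entry J[0][2] = -1.0000

-1.000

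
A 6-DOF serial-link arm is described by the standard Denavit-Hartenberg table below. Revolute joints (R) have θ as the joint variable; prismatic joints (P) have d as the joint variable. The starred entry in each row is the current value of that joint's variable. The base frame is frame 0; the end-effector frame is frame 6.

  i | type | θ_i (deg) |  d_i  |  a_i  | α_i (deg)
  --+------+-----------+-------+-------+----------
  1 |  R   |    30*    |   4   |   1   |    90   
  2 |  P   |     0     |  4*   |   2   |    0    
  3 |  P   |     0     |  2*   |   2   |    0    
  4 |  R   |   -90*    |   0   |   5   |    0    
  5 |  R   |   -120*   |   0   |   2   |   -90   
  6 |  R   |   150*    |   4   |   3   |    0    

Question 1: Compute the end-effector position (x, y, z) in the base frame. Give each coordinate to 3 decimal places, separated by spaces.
after link 1: o_1 = (0.8660, 0.5000, 4.0000)
after link 2: o_2 = (4.5981, -1.9641, 4.0000)
after link 3: o_3 = (7.3301, -2.6962, 4.0000)
after link 4: o_4 = (7.3301, -2.6962, -1.0000)
after link 5: o_5 = (5.8301, -3.5622, -0.0000)
after link 6: o_6 = (5.2966, -2.1381, -4.7631)

5.297 -2.138 -4.763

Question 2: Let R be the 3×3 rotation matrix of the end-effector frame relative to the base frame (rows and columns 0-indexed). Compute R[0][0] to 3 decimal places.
0.400

End-effector x-axis (col 0 of R) = (0.3995,0.8080,-0.4330)
R[0][0] = 0.3995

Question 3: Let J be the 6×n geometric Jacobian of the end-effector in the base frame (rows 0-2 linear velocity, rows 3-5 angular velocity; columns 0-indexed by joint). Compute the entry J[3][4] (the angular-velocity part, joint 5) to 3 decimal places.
axis z_4 = (0.5000,-0.8660,0.0000); lever o_n−o_4 = (-2.0335,0.5580,-3.7631)
cross product → J_v[:, 4] = (3.2590,1.8816,-1.4821)
J_ω[:, 4] = z_4
entry J[3][4] = 0.5000

0.500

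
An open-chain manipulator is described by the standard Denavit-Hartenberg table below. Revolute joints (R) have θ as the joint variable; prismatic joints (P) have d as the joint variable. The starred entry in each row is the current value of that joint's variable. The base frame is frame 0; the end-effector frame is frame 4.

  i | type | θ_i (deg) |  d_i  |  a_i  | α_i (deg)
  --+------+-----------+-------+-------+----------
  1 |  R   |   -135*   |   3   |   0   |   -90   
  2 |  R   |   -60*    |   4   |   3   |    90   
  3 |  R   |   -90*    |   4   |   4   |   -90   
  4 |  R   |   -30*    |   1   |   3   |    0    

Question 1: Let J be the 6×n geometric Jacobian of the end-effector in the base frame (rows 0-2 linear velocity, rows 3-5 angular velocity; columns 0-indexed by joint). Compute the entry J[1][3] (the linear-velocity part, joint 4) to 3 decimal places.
axis z_3 = (-0.3536,-0.3536,0.8660); lever o_n−o_3 = (-1.2721,2.4021,1.6160)
cross product → J_v[:, 3] = (-2.6517,-0.5303,-1.2990)
J_ω[:, 3] = z_3
entry J[1][3] = -0.5303

-0.530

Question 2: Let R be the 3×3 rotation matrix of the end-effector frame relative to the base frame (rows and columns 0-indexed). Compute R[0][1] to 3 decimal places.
-0.884

End-effector y-axis (col 1 of R) = (-0.8839,-0.1768,-0.4330)
R[0][1] = -0.8839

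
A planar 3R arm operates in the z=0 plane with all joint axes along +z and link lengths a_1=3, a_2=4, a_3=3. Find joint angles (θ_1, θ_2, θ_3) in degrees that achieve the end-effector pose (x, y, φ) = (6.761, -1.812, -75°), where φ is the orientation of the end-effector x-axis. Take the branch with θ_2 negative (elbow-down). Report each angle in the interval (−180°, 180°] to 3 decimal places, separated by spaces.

45.009 -60.017 -59.991

wrist centre = target − a_3·(cos φ, sin φ) = (5.9845, 1.0858)
cos θ_2 = (36.9937−3²−4²)/(2·3·4) = 0.4997; θ_2 = -60.0175° (elbow-down)
β = atan2(1.0858,5.9845) = 10.2833°; ψ = atan2(-3.4647,4.9989) = -34.7254°
θ_1 = β − ψ = 45.0087°
θ_3 = φ − θ_1 − θ_2 = -59.9913° (wrapped to (-180°,180°])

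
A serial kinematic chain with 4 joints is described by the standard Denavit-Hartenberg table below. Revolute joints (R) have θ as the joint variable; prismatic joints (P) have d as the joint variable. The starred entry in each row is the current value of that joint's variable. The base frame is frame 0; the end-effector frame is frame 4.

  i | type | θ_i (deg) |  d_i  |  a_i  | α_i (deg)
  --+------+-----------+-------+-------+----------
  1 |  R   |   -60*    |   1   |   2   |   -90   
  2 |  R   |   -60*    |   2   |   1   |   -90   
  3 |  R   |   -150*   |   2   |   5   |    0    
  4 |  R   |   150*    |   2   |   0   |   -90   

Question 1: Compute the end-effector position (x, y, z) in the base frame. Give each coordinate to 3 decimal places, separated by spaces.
5.797 -1.040 -3.884

after link 1: o_1 = (1.0000, -1.7321, 1.0000)
after link 2: o_2 = (2.9821, -1.1651, 1.8660)
after link 3: o_3 = (4.9306, 0.4599, -2.8840)
after link 4: o_4 = (5.7966, -1.0401, -3.8840)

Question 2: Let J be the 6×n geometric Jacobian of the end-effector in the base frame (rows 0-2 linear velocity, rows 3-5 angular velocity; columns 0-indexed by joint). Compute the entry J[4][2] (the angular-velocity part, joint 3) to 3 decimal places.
axis z_2 = (0.4330,-0.7500,-0.5000); lever o_n−o_2 = (2.8146,0.1250,-5.7500)
cross product → J_v[:, 2] = (4.3750,1.0825,2.1651)
J_ω[:, 2] = z_2
entry J[4][2] = -0.7500

-0.750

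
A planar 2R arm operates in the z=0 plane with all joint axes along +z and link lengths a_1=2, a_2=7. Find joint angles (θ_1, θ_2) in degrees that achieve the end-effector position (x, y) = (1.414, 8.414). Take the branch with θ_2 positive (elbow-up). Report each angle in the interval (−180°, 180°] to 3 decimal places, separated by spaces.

cos θ_2 = (72.7948−2²−7²)/(2·2·7) = 0.7070; θ_2 = 45.0121° (elbow-up)
β = atan2(8.4140,1.4140) = 80.4604°; ψ = atan2(4.9508,6.9487) = 35.4690°
θ_1 = β − ψ = 44.9913°

44.991 45.012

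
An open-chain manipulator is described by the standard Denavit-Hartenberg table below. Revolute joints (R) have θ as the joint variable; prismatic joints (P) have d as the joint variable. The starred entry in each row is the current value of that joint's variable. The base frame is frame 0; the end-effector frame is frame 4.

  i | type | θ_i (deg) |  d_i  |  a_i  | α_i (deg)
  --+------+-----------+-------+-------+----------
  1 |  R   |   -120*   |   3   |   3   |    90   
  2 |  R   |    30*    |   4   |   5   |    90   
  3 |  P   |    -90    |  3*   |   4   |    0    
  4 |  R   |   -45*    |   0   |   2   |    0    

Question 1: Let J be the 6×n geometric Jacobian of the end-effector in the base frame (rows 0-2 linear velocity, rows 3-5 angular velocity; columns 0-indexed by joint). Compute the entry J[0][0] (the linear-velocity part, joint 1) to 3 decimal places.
axis z_0 = ẑ; lever o_n−o_0 = (-2.5779,-7.2936,2.1948)
cross product → J_v[:, 0] = (7.2936,-2.5779,0.0000)
J_ω[:, 0] = z_0
entry J[0][0] = 7.2936

7.294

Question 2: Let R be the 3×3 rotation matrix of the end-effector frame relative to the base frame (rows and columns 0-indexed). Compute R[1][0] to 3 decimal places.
End-effector x-axis (col 0 of R) = (0.9186,0.1768,-0.3536)
R[1][0] = 0.1768

0.177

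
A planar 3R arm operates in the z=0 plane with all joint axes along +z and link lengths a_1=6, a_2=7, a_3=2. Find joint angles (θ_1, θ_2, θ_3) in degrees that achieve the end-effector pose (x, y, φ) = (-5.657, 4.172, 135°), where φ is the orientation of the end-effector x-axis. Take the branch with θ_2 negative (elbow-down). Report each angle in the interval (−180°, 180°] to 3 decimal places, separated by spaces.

-135.006 -134.997 45.002

wrist centre = target − a_3·(cos φ, sin φ) = (-4.2428, 2.7578)
cos θ_2 = (25.6066−6²−7²)/(2·6·7) = -0.7071; θ_2 = -134.9965° (elbow-down)
β = atan2(2.7578,-4.2428) = 146.9764°; ψ = atan2(-4.9500,1.0506) = -78.0179°
θ_1 = β − ψ = 224.9942°
θ_3 = φ − θ_1 − θ_2 = 45.0023° (wrapped to (-180°,180°])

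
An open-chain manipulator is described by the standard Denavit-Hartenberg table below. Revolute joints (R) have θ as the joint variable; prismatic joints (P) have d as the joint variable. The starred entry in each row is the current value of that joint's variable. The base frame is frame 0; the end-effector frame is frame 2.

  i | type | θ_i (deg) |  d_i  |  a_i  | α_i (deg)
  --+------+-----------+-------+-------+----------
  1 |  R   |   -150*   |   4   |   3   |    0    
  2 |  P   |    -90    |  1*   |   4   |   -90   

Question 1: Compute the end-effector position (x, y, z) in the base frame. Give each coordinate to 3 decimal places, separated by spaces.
after link 1: o_1 = (-2.5981, -1.5000, 4.0000)
after link 2: o_2 = (-4.5981, 1.9641, 5.0000)

-4.598 1.964 5.000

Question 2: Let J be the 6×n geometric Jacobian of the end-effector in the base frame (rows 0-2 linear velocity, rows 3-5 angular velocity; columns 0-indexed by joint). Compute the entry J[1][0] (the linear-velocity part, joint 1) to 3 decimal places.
-4.598

axis z_0 = ẑ; lever o_n−o_0 = (-4.5981,1.9641,5.0000)
cross product → J_v[:, 0] = (-1.9641,-4.5981,0.0000)
J_ω[:, 0] = z_0
entry J[1][0] = -4.5981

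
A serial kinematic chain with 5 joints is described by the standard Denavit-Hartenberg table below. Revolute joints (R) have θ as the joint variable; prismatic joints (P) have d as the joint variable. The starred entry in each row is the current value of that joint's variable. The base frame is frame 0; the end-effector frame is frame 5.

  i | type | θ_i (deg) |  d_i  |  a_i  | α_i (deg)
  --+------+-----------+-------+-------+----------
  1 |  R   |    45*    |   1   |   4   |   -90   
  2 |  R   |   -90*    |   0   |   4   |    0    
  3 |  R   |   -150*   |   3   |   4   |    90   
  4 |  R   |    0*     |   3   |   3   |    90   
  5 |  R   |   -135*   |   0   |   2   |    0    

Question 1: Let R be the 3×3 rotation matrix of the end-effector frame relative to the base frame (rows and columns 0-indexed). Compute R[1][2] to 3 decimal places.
-0.707

End-effector z-axis (col 2 of R) = (0.7071,-0.7071,-0.0000)
R[1][2] = -0.7071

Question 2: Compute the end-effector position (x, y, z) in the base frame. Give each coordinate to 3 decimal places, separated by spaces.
-0.297 3.946 -0.630

after link 1: o_1 = (2.8284, 2.8284, 1.0000)
after link 2: o_2 = (2.8284, 2.8284, 5.0000)
after link 3: o_3 = (-0.7071, 3.5355, 1.5359)
after link 4: o_4 = (0.0694, 4.3120, -2.5622)
after link 5: o_5 = (-0.2967, 3.9460, -0.6303)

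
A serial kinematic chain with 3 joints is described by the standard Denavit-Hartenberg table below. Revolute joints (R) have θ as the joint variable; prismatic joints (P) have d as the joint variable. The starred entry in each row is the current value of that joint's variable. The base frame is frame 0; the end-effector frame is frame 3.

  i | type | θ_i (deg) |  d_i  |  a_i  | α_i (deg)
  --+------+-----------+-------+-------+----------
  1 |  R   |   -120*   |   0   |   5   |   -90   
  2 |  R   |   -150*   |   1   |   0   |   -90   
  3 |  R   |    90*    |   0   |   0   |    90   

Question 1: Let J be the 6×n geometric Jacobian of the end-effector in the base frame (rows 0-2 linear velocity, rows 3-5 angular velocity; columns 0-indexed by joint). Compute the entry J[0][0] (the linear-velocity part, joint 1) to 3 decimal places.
4.830

axis z_0 = ẑ; lever o_n−o_0 = (-1.6340,-4.8301,0.0000)
cross product → J_v[:, 0] = (4.8301,-1.6340,0.0000)
J_ω[:, 0] = z_0
entry J[0][0] = 4.8301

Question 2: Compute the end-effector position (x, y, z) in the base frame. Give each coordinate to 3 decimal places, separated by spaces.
after link 1: o_1 = (-2.5000, -4.3301, 0.0000)
after link 2: o_2 = (-1.6340, -4.8301, 0.0000)
after link 3: o_3 = (-1.6340, -4.8301, 0.0000)

-1.634 -4.830 0.000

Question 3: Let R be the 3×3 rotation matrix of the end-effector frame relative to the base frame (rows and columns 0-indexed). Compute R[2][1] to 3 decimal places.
0.866

End-effector y-axis (col 1 of R) = (-0.2500,-0.4330,0.8660)
R[2][1] = 0.8660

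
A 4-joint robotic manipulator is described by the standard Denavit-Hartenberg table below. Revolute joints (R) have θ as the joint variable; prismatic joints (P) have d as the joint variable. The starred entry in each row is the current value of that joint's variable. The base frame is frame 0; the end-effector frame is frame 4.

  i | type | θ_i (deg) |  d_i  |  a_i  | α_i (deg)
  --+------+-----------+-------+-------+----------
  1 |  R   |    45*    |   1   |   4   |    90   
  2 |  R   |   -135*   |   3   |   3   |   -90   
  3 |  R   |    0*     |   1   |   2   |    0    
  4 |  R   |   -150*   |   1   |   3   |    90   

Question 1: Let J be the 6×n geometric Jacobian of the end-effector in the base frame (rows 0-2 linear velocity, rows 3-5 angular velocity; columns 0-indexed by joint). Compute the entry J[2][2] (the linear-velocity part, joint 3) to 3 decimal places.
axis z_2 = (0.5000,0.5000,-0.7071); lever o_n−o_2 = (2.3597,0.2384,-0.9913)
cross product → J_v[:, 2] = (-0.3271,-1.1729,-1.0607)
J_ω[:, 2] = z_2
entry J[2][2] = -1.0607

-1.061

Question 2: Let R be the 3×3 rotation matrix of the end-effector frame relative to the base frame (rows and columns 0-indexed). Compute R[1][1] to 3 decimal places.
0.500

End-effector y-axis (col 1 of R) = (0.5000,0.5000,-0.7071)
R[1][1] = 0.5000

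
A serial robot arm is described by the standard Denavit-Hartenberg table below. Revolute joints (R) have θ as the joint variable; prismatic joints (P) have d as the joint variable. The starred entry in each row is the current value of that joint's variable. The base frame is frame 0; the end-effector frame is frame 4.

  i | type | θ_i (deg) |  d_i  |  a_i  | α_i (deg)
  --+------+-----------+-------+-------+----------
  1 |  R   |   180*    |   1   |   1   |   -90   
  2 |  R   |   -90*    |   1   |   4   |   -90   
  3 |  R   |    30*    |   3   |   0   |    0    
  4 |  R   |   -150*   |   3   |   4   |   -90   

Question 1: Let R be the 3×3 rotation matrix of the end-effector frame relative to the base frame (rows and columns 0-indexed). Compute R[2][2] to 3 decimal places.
0.866

End-effector z-axis (col 2 of R) = (-0.0000,-0.5000,0.8660)
R[2][2] = 0.8660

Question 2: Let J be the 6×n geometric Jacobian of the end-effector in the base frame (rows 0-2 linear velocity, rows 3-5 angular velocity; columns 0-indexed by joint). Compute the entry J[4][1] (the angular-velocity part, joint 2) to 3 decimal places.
-1.000

axis z_1 = (-0.0000,-1.0000,0.0000); lever o_n−o_1 = (-6.0000,-4.4641,2.0000)
cross product → J_v[:, 1] = (-2.0000,-0.0000,-6.0000)
J_ω[:, 1] = z_1
entry J[4][1] = -1.0000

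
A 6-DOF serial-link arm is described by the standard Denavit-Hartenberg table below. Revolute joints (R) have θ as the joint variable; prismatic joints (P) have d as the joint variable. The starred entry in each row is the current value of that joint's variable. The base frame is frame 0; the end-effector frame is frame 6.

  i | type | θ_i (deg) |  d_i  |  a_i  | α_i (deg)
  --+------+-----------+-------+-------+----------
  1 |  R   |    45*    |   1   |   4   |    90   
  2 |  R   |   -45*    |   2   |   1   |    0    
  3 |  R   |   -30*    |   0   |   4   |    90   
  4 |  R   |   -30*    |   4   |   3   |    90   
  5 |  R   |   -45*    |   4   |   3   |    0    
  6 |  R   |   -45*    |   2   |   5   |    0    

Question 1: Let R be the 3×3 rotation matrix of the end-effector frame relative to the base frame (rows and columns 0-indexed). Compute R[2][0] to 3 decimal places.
End-effector x-axis (col 0 of R) = (0.6830,0.6830,0.2588)
R[2][0] = 0.2588

0.259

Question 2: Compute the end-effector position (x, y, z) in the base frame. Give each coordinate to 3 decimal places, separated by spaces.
2.384 10.526 -4.149

after link 1: o_1 = (2.8284, 2.8284, 1.0000)
after link 2: o_2 = (4.7426, 1.9142, 0.2929)
after link 3: o_3 = (5.4747, 2.6463, -3.5708)
after link 4: o_4 = (2.1575, 1.4504, -7.1156)
after link 5: o_5 = (0.3771, 6.0689, -6.4093)
after link 6: o_6 = (2.3844, 10.5257, -4.1492)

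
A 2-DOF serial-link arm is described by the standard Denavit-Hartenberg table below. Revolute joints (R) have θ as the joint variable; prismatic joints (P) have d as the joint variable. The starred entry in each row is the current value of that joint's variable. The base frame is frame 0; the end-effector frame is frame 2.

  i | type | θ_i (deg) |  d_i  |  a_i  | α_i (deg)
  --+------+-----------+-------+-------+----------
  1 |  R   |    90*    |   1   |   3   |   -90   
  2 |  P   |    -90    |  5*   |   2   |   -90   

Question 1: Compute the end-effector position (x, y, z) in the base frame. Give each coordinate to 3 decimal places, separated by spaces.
-5.000 3.000 3.000

after link 1: o_1 = (0.0000, 3.0000, 1.0000)
after link 2: o_2 = (-5.0000, 3.0000, 3.0000)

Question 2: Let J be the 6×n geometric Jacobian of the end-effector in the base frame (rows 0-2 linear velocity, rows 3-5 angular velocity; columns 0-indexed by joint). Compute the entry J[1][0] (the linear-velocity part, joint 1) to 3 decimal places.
-5.000

axis z_0 = ẑ; lever o_n−o_0 = (-5.0000,3.0000,3.0000)
cross product → J_v[:, 0] = (-3.0000,-5.0000,0.0000)
J_ω[:, 0] = z_0
entry J[1][0] = -5.0000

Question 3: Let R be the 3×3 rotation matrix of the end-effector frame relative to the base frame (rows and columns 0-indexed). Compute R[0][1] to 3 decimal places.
1.000

End-effector y-axis (col 1 of R) = (1.0000,0.0000,-0.0000)
R[0][1] = 1.0000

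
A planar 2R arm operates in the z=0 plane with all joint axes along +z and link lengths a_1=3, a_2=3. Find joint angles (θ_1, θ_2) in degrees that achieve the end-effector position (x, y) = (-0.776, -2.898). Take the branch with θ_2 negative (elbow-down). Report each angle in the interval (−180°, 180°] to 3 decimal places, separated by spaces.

cos θ_2 = (9.0006−3²−3²)/(2·3·3) = -0.5000; θ_2 = -119.9979° (elbow-down)
β = atan2(-2.8980,-0.7760) = -104.9905°; ψ = atan2(-2.5981,1.5001) = -59.9989°
θ_1 = β − ψ = -44.9915°

-44.992 -119.998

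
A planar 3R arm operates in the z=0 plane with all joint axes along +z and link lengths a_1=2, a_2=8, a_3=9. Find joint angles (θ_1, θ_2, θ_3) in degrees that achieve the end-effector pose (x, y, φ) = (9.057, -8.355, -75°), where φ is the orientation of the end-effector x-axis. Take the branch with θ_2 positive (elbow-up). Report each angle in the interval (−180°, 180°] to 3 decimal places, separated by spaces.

wrist centre = target − a_3·(cos φ, sin φ) = (6.7276, 0.3383)
cos θ_2 = (45.3755−2²−8²)/(2·2·8) = -0.7070; θ_2 = 134.9927° (elbow-up)
β = atan2(0.3383,6.7276) = 2.8790°; ψ = atan2(5.6576,-3.6561) = 122.8721°
θ_1 = β − ψ = -119.9931°
θ_3 = φ − θ_1 − θ_2 = -89.9996° (wrapped to (-180°,180°])

-119.993 134.993 -90.000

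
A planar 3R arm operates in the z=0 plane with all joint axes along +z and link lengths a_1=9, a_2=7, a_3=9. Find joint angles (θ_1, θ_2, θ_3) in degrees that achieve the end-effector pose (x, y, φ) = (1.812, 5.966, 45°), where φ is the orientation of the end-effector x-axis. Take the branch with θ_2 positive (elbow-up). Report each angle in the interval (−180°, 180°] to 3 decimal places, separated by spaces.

135.006 150.002 119.992

wrist centre = target − a_3·(cos φ, sin φ) = (-4.5520, -0.3980)
cos θ_2 = (20.8787−9²−7²)/(2·9·7) = -0.8660; θ_2 = 150.0019° (elbow-up)
β = atan2(-0.3980,-4.5520) = -175.0035°; ψ = atan2(3.4998,2.9377) = 49.9901°
θ_1 = β − ψ = -224.9937°
θ_3 = φ − θ_1 − θ_2 = 119.9918° (wrapped to (-180°,180°])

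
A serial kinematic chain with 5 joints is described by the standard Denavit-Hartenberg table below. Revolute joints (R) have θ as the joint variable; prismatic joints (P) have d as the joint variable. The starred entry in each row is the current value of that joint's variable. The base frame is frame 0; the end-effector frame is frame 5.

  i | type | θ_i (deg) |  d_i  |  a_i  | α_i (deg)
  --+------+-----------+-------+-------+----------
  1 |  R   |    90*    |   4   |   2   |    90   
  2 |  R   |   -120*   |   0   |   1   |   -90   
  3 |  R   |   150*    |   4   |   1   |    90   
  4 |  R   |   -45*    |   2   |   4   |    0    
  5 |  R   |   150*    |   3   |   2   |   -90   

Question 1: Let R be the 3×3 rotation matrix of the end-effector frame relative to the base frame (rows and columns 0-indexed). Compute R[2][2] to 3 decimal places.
-0.595

End-effector z-axis (col 2 of R) = (0.4830,-0.6424,-0.5950)
R[2][2] = -0.5950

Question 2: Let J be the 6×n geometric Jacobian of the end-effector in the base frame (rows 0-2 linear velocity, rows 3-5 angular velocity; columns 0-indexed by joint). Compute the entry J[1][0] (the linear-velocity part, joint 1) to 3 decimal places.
axis z_0 = ẑ; lever o_n−o_0 = (-5.9855,4.3713,1.9003)
cross product → J_v[:, 0] = (-4.3713,-5.9855,0.0000)
J_ω[:, 0] = z_0
entry J[1][0] = -5.9855

-5.986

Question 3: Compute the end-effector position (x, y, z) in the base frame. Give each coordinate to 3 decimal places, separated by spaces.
-5.986 4.371 1.900

after link 1: o_1 = (0.0000, 2.0000, 4.0000)
after link 2: o_2 = (0.0000, 1.5000, 3.1340)
after link 3: o_3 = (-0.5000, 5.3971, 1.8840)
after link 4: o_4 = (-3.6463, 3.6724, 4.5535)
after link 5: o_5 = (-5.9855, 4.3713, 1.9003)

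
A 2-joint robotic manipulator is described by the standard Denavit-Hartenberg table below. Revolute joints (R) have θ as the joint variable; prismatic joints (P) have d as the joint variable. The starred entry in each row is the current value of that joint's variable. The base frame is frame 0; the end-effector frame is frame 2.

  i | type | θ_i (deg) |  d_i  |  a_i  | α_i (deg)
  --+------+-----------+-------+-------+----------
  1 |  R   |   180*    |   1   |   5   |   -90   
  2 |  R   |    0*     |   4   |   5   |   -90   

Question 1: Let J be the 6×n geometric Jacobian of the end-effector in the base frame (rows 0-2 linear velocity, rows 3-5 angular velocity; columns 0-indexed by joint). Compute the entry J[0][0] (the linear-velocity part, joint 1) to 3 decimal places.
4.000

axis z_0 = ẑ; lever o_n−o_0 = (-10.0000,-4.0000,1.0000)
cross product → J_v[:, 0] = (4.0000,-10.0000,0.0000)
J_ω[:, 0] = z_0
entry J[0][0] = 4.0000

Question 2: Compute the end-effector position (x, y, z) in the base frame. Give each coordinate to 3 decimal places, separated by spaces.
-10.000 -4.000 1.000

after link 1: o_1 = (-5.0000, 0.0000, 1.0000)
after link 2: o_2 = (-10.0000, -4.0000, 1.0000)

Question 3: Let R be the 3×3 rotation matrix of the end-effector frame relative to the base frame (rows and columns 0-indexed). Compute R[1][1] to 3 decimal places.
End-effector y-axis (col 1 of R) = (0.0000,1.0000,-0.0000)
R[1][1] = 1.0000

1.000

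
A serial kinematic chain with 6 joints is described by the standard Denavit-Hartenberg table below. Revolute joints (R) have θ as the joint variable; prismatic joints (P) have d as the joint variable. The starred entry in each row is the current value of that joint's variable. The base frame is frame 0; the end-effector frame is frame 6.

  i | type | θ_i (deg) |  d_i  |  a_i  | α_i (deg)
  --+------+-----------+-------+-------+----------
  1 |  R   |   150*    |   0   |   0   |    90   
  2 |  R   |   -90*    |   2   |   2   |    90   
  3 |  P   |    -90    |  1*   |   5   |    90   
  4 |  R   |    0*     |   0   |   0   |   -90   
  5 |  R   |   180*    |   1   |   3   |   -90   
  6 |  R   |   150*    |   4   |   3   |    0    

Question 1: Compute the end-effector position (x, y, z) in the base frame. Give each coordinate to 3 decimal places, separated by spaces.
after link 1: o_1 = (0.0000, 0.0000, 0.0000)
after link 2: o_2 = (1.0000, 1.7321, -2.0000)
after link 3: o_3 = (-0.6340, -3.0981, -2.0000)
after link 4: o_4 = (-0.6340, -3.0981, -2.0000)
after link 5: o_5 = (1.7321, -1.0000, -2.0000)
after link 6: o_6 = (-0.8660, -2.5000, 2.0000)

-0.866 -2.500 2.000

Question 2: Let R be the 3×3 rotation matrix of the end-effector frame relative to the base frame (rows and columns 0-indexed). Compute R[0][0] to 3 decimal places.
-0.866

End-effector x-axis (col 0 of R) = (-0.8660,-0.5000,0.0000)
R[0][0] = -0.8660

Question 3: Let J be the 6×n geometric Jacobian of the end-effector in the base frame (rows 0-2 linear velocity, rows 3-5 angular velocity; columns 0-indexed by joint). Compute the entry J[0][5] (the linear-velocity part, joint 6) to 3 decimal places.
1.500

axis z_5 = (0.0000,-0.0000,1.0000); lever o_n−o_5 = (-2.5981,-1.5000,4.0000)
cross product → J_v[:, 5] = (1.5000,-2.5981,-0.0000)
J_ω[:, 5] = z_5
entry J[0][5] = 1.5000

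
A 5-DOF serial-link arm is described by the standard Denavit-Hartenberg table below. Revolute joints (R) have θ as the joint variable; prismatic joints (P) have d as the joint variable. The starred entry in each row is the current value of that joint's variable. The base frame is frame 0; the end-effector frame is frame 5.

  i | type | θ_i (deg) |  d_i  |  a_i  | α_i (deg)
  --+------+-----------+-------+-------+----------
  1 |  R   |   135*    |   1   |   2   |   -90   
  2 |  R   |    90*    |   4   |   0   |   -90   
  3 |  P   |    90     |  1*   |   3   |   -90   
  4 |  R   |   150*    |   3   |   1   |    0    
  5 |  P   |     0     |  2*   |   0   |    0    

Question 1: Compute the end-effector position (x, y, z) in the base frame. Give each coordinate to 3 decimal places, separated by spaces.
after link 1: o_1 = (-1.4142, 1.4142, 1.0000)
after link 2: o_2 = (-4.2426, -1.4142, 1.0000)
after link 3: o_3 = (-1.4142, 0.0000, 1.0000)
after link 4: o_4 = (-2.3801, -0.2588, 4.0000)
after link 5: o_5 = (-2.3801, -0.2588, 6.0000)

-2.380 -0.259 6.000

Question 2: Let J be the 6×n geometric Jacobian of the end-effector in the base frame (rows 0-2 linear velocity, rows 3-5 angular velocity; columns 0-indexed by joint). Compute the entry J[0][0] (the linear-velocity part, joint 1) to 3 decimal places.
axis z_0 = ẑ; lever o_n−o_0 = (-2.3801,-0.2588,6.0000)
cross product → J_v[:, 0] = (0.2588,-2.3801,0.0000)
J_ω[:, 0] = z_0
entry J[0][0] = 0.2588

0.259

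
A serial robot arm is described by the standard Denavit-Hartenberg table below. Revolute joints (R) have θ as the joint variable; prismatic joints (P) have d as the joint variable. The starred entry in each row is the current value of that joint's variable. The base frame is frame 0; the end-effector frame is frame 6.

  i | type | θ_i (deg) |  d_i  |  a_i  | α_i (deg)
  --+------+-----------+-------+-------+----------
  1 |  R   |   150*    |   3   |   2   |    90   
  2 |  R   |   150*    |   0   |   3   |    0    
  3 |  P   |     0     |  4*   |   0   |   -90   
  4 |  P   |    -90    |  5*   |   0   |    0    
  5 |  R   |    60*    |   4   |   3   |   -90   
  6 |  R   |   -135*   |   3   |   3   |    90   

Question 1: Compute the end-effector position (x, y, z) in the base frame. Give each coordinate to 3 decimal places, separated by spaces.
7.950 -2.464 -4.001

after link 1: o_1 = (-1.7321, 1.0000, 3.0000)
after link 2: o_2 = (0.5179, -0.2990, 4.5000)
after link 3: o_3 = (2.5179, 3.1651, 4.5000)
after link 4: o_4 = (4.6830, 1.9151, 0.1699)
after link 5: o_5 = (9.1136, 1.0891, -1.9952)
after link 6: o_6 = (7.9500, -2.4638, -4.0009)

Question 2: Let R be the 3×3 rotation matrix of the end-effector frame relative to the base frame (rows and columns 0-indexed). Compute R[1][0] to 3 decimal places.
End-effector x-axis (col 0 of R) = (-0.3299,-0.2178,-0.9186)
R[1][0] = -0.2178

-0.218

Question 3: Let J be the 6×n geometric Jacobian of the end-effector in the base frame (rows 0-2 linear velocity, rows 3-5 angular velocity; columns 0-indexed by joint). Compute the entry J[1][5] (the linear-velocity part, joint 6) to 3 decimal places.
axis z_5 = (-0.0580,-0.9665,0.2500); lever o_n−o_5 = (-1.1636,-3.5529,-2.0057)
cross product → J_v[:, 5] = (2.8267,-0.4073,-0.9186)
J_ω[:, 5] = z_5
entry J[1][5] = -0.4073

-0.407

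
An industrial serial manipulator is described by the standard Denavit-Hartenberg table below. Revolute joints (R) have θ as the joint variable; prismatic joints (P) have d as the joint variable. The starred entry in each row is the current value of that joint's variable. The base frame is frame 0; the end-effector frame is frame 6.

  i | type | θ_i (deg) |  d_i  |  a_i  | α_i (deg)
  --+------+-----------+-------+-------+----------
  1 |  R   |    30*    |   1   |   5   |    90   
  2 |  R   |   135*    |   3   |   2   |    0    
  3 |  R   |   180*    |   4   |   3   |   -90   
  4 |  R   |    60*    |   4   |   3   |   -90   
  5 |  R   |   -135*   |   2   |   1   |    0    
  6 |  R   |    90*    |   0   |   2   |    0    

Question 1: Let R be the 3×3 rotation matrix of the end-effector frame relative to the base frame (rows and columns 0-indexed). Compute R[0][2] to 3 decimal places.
End-effector z-axis (col 2 of R) = (-0.7803,0.1268,0.6124)
R[0][2] = -0.7803

-0.780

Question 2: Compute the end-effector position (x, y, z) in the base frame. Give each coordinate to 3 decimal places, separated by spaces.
10.160 2.645 4.535

after link 1: o_1 = (4.3301, 2.5000, 1.0000)
after link 2: o_2 = (4.6054, -0.8052, 2.4142)
after link 3: o_3 = (8.4425, -3.2086, 0.2929)
after link 4: o_4 = (10.5115, 0.9859, 2.0607)
after link 5: o_5 = (9.4735, 0.8342, 4.0354)
after link 6: o_6 = (10.1602, 2.6449, 4.5354)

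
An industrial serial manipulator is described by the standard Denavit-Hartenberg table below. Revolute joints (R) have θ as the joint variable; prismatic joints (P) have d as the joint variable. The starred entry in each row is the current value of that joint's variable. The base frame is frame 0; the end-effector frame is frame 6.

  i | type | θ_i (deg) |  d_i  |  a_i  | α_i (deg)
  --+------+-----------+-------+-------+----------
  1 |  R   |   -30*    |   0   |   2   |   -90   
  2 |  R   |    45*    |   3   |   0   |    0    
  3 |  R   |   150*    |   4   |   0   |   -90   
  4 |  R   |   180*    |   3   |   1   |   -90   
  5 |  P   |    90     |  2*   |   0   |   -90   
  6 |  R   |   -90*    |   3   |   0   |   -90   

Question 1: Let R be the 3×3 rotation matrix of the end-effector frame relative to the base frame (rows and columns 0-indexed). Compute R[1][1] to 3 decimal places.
End-effector y-axis (col 1 of R) = (0.8365,-0.4830,-0.2588)
R[1][1] = -0.4830

-0.483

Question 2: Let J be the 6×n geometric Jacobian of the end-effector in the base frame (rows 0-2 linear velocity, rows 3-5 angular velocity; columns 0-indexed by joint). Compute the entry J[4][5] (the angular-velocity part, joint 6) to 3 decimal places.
0.483

axis z_5 = (-0.8365,0.4830,0.2588); lever o_n−o_5 = (-2.5095,1.4489,0.7765)
cross product → J_v[:, 5] = (0.0000,0.0000,0.0000)
J_ω[:, 5] = z_5
entry J[4][5] = 0.4830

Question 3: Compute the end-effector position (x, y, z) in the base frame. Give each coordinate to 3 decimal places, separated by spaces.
5.231 7.372 3.415

after link 1: o_1 = (1.7321, -1.0000, 0.0000)
after link 2: o_2 = (3.2321, 1.5981, 0.0000)
after link 3: o_3 = (5.2321, 5.0622, 0.0000)
after link 4: o_4 = (6.7410, 4.1910, 2.6390)
after link 5: o_5 = (7.7410, 5.9230, 2.6390)
after link 6: o_6 = (5.2314, 7.3719, 3.4154)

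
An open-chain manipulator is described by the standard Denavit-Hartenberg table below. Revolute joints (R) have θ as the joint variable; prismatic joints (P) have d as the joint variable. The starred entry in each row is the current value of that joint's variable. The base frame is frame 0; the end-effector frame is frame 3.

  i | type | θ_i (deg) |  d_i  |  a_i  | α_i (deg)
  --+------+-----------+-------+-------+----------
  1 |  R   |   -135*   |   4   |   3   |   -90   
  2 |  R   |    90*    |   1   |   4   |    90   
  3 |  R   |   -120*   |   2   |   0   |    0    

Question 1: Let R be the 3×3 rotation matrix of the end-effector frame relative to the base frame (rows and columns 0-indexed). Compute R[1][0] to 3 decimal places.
End-effector x-axis (col 0 of R) = (-0.6124,0.6124,0.5000)
R[1][0] = 0.6124

0.612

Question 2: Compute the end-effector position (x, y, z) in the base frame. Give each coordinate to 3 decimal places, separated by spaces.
after link 1: o_1 = (-2.1213, -2.1213, 4.0000)
after link 2: o_2 = (-1.4142, -2.8284, 0.0000)
after link 3: o_3 = (-2.8284, -4.2426, 0.0000)

-2.828 -4.243 0.000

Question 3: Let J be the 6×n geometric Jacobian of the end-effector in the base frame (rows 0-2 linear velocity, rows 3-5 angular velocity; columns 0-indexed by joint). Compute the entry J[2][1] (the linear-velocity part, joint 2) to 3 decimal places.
axis z_1 = (0.7071,-0.7071,0.0000); lever o_n−o_1 = (-0.7071,-2.1213,-4.0000)
cross product → J_v[:, 1] = (2.8284,2.8284,-2.0000)
J_ω[:, 1] = z_1
entry J[2][1] = -2.0000

-2.000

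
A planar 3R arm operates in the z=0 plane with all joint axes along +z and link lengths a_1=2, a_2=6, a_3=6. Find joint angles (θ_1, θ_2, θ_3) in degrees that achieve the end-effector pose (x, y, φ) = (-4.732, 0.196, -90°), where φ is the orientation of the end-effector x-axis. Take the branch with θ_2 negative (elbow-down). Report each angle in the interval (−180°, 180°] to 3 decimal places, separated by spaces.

wrist centre = target − a_3·(cos φ, sin φ) = (-4.7320, 6.1960)
cos θ_2 = (60.7822−2²−6²)/(2·2·6) = 0.8659; θ_2 = -30.0113° (elbow-down)
β = atan2(6.1960,-4.7320) = 127.3696°; ψ = atan2(-3.0010,7.1956) = -22.6394°
θ_1 = β − ψ = 150.0090°
θ_3 = φ − θ_1 − θ_2 = 150.0023° (wrapped to (-180°,180°])

150.009 -30.011 150.002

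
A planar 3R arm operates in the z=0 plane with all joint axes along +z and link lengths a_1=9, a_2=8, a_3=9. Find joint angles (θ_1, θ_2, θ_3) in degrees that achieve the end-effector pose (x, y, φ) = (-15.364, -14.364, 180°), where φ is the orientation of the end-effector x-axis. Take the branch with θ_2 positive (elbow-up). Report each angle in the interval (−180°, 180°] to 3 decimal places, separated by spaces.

-135.000 44.999 -89.999

wrist centre = target − a_3·(cos φ, sin φ) = (-6.3640, -14.3640)
cos θ_2 = (246.8250−9²−8²)/(2·9·8) = 0.7071; θ_2 = 44.9991° (elbow-up)
β = atan2(-14.3640,-6.3640) = -113.8958°; ψ = atan2(5.6568,14.6569) = 21.1038°
θ_1 = β − ψ = -134.9996°
θ_3 = φ − θ_1 − θ_2 = -89.9994° (wrapped to (-180°,180°])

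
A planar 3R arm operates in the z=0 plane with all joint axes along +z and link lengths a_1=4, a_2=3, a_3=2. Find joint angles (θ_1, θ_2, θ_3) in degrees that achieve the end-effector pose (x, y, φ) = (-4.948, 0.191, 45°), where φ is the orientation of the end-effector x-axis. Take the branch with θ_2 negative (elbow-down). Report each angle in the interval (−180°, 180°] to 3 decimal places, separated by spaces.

wrist centre = target − a_3·(cos φ, sin φ) = (-6.3622, -1.2232)
cos θ_2 = (41.9740−4²−3²)/(2·4·3) = 0.7073; θ_2 = -44.9884° (elbow-down)
β = atan2(-1.2232,-6.3622) = -169.1170°; ψ = atan2(-2.1209,6.1218) = -19.1087°
θ_1 = β − ψ = -150.0083°
θ_3 = φ − θ_1 − θ_2 = -120.0034° (wrapped to (-180°,180°])

-150.008 -44.988 -120.003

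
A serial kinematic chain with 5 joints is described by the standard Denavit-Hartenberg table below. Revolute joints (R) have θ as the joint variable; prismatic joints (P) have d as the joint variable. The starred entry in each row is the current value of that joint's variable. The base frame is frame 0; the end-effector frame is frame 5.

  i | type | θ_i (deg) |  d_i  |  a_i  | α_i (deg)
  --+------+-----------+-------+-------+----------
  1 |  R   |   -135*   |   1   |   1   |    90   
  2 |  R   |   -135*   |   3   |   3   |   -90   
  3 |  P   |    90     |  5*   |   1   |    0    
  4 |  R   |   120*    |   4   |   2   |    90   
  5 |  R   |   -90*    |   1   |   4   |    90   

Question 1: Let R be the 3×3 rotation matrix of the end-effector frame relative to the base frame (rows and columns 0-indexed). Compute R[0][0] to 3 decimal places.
End-effector x-axis (col 0 of R) = (0.5000,0.5000,0.7071)
R[0][0] = 0.5000

0.500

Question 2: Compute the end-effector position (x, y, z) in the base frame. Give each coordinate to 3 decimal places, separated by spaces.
after link 1: o_1 = (-0.7071, -0.7071, 1.0000)
after link 2: o_2 = (-1.3284, 2.9142, -1.1213)
after link 3: o_3 = (-3.1213, -0.2929, -4.6569)
after link 4: o_4 = (-6.6945, -2.4518, -6.2605)
after link 5: o_5 = (-4.3321, -1.3142, -3.0786)

-4.332 -1.314 -3.079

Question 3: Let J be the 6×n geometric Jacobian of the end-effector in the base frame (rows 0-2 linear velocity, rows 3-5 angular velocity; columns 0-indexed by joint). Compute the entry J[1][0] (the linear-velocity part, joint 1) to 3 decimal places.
axis z_0 = ẑ; lever o_n−o_0 = (-4.3321,-1.3142,-3.0786)
cross product → J_v[:, 0] = (1.3142,-4.3321,0.0000)
J_ω[:, 0] = z_0
entry J[1][0] = -4.3321

-4.332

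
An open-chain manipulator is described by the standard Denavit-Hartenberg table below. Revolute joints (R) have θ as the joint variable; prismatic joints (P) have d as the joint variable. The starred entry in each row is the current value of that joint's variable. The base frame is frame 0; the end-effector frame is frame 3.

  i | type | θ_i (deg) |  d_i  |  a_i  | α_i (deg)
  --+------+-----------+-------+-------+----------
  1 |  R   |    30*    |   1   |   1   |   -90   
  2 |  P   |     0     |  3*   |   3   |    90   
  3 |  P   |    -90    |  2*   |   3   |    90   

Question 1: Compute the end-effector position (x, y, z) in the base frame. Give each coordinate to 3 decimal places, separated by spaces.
after link 1: o_1 = (0.8660, 0.5000, 1.0000)
after link 2: o_2 = (1.9641, 4.5981, 1.0000)
after link 3: o_3 = (3.4641, 2.0000, 3.0000)

3.464 2.000 3.000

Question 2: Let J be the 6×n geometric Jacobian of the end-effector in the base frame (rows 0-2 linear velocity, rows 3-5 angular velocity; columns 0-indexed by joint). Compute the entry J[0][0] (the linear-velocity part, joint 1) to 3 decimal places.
axis z_0 = ẑ; lever o_n−o_0 = (3.4641,2.0000,3.0000)
cross product → J_v[:, 0] = (-2.0000,3.4641,0.0000)
J_ω[:, 0] = z_0
entry J[0][0] = -2.0000

-2.000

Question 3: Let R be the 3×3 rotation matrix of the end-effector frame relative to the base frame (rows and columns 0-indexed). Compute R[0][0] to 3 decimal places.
0.500

End-effector x-axis (col 0 of R) = (0.5000,-0.8660,0.0000)
R[0][0] = 0.5000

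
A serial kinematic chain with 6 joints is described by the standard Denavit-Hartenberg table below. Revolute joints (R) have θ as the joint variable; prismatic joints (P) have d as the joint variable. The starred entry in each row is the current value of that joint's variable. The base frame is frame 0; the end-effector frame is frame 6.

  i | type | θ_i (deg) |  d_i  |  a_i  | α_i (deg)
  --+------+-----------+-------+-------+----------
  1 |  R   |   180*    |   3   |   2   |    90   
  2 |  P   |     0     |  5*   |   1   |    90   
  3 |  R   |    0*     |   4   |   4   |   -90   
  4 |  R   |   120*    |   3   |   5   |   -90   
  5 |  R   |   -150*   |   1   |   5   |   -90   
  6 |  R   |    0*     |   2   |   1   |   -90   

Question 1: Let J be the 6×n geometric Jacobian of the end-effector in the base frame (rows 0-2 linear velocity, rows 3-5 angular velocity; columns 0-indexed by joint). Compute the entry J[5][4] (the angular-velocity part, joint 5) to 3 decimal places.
axis z_4 = (0.8660,-0.0000,-0.5000); lever o_n−o_4 = (-1.2321,4.7321,-4.1340)
cross product → J_v[:, 4] = (2.3660,4.1962,4.0981)
J_ω[:, 4] = z_4
entry J[5][4] = -0.5000

-0.500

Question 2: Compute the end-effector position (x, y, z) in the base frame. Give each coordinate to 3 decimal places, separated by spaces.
-5.732 12.732 -0.804

after link 1: o_1 = (-2.0000, 0.0000, 3.0000)
after link 2: o_2 = (-3.0000, 5.0000, 3.0000)
after link 3: o_3 = (-7.0000, 5.0000, -1.0000)
after link 4: o_4 = (-4.5000, 8.0000, 3.3301)
after link 5: o_5 = (-5.7990, 10.5000, -0.9199)
after link 6: o_6 = (-5.7321, 12.7321, -0.8038)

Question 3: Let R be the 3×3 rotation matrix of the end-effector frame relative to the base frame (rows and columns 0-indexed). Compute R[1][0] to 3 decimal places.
0.500

End-effector x-axis (col 0 of R) = (-0.4330,0.5000,-0.7500)
R[1][0] = 0.5000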